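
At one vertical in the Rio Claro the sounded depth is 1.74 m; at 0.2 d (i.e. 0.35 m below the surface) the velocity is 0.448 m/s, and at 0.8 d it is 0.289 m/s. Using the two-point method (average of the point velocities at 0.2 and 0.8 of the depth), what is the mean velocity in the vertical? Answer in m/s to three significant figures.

v̄ = (0.448 + 0.289) / 2 = 0.3685 m/s

0.369 m/s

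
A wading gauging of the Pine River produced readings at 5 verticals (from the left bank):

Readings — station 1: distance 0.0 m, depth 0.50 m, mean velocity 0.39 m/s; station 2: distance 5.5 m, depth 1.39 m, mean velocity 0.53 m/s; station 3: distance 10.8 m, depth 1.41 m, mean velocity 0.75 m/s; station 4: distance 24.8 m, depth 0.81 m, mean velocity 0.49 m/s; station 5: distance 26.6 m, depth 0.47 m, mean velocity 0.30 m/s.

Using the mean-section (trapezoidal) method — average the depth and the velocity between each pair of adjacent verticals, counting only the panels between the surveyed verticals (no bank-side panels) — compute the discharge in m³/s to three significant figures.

17.2 m³/s

Panel 1-2: Δb = 5.5 m, d̄ = (0.50+1.39)/2 = 0.945, v̄ = (0.39+0.53)/2 = 0.46 → q = 5.5×0.945×0.46 = 2.391 m³/s
Panel 2-3: Δb = 5.3 m, d̄ = (1.39+1.41)/2 = 1.4, v̄ = (0.53+0.75)/2 = 0.64 → q = 5.3×1.4×0.64 = 4.749 m³/s
Panel 3-4: Δb = 14 m, d̄ = (1.41+0.81)/2 = 1.11, v̄ = (0.75+0.49)/2 = 0.62 → q = 14×1.11×0.62 = 9.635 m³/s
Panel 4-5: Δb = 1.8 m, d̄ = (0.81+0.47)/2 = 0.64, v̄ = (0.49+0.30)/2 = 0.395 → q = 1.8×0.64×0.395 = 0.4550 m³/s
Q = Σ q = 17.23 m³/s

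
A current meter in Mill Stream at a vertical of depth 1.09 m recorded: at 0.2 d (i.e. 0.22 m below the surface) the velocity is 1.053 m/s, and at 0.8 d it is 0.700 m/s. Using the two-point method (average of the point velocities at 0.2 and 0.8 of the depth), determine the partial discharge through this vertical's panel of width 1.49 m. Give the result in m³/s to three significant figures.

v̄ = (1.053 + 0.700) / 2 = 0.8765 m/s
q = v̄ × d × w = 0.8765 × 1.09 × 1.49 = 1.424 m³/s

1.42 m³/s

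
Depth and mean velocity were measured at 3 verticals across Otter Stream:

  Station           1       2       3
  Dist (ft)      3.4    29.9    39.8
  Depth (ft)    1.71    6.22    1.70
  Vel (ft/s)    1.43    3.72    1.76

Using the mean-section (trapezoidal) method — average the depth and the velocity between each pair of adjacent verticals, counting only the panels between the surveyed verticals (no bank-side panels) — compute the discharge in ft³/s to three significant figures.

378 ft³/s

Panel 1-2: Δb = 26.5 ft, d̄ = (1.71+6.22)/2 = 3.965, v̄ = (1.43+3.72)/2 = 2.575 → q = 26.5×3.965×2.575 = 270.6 ft³/s
Panel 2-3: Δb = 9.9 ft, d̄ = (6.22+1.70)/2 = 3.96, v̄ = (3.72+1.76)/2 = 2.74 → q = 9.9×3.96×2.74 = 107.4 ft³/s
Q = Σ q = 378.0 ft³/s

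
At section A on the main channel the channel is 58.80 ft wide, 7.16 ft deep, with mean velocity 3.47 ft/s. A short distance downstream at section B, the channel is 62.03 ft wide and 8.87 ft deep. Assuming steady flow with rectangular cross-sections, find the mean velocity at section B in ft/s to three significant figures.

Q = A₁V₁ = (58.80×7.16) × 3.47 = 1461 ft³/s
A₂ = 62.03 × 8.87 = 550.2 ft²
V₂ = Q/A₂ = 1461/550.2 = 2.655 ft/s

2.66 ft/s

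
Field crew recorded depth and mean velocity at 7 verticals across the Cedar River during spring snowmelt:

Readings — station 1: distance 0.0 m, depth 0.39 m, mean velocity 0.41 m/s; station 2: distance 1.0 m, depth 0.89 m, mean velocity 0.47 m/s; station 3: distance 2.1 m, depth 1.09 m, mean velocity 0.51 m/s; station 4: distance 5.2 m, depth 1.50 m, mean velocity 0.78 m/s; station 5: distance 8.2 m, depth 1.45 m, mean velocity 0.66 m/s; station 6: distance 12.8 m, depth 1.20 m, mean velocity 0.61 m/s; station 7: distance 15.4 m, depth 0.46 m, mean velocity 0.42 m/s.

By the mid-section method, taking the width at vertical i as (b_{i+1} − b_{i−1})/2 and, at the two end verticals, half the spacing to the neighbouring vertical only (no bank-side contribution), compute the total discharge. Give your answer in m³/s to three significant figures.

11.8 m³/s

w_1 = (1.0 − 0.0)/2 = 0.5 m; q_1 = 0.41 × 0.39 × 0.5 = 0.07995 m³/s
w_2 = (2.1 − 0.0)/2 = 1.05 m; q_2 = 0.47 × 0.89 × 1.05 = 0.4392 m³/s
w_3 = (5.2 − 1.0)/2 = 2.1 m; q_3 = 0.51 × 1.09 × 2.1 = 1.167 m³/s
w_4 = (8.2 − 2.1)/2 = 3.05 m; q_4 = 0.78 × 1.50 × 3.05 = 3.569 m³/s
w_5 = (12.8 − 5.2)/2 = 3.8 m; q_5 = 0.66 × 1.45 × 3.8 = 3.637 m³/s
w_6 = (15.4 − 8.2)/2 = 3.6 m; q_6 = 0.61 × 1.20 × 3.6 = 2.635 m³/s
w_7 = (15.4 − 12.8)/2 = 1.3 m; q_7 = 0.42 × 0.46 × 1.3 = 0.2512 m³/s
Q = Σ qᵢ = 11.78 m³/s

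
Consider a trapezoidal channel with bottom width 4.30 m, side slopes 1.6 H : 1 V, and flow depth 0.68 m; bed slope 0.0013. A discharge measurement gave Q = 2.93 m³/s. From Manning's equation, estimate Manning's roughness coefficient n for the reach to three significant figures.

0.0297

A = (b + z·y)·y = (4.30 + 1.6×0.68)×0.68 = 3.664 m²
P = b + 2y√(1+z²) = 4.30 + 2×0.68×√(1+1.6²) = 6.866 m
R = A/P = 3.664/6.866 = 0.5336 m
n = (1/Q)·A·R^(2/3)·S^(1/2) = (1/2.93) × 3.664 × 0.6579 × 0.03606 = 0.02966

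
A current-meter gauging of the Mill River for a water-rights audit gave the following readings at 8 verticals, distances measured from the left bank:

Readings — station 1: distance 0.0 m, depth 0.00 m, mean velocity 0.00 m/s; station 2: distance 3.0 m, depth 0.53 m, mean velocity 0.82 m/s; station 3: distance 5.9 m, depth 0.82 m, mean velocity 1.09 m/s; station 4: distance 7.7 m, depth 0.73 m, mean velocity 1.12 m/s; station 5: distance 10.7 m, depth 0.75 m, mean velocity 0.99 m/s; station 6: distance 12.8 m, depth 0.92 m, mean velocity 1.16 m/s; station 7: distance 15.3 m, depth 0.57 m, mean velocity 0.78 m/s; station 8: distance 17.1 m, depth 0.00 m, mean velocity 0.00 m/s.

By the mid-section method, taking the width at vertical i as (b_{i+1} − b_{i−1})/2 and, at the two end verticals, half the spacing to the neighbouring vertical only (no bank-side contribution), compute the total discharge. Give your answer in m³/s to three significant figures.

10.6 m³/s

w_2 = (5.9 − 0.0)/2 = 2.95 m; q_2 = 0.82 × 0.53 × 2.95 = 1.282 m³/s
w_3 = (7.7 − 3.0)/2 = 2.35 m; q_3 = 1.09 × 0.82 × 2.35 = 2.100 m³/s
w_4 = (10.7 − 5.9)/2 = 2.4 m; q_4 = 1.12 × 0.73 × 2.4 = 1.962 m³/s
w_5 = (12.8 − 7.7)/2 = 2.55 m; q_5 = 0.99 × 0.75 × 2.55 = 1.893 m³/s
w_6 = (15.3 − 10.7)/2 = 2.3 m; q_6 = 1.16 × 0.92 × 2.3 = 2.455 m³/s
w_7 = (17.1 − 12.8)/2 = 2.15 m; q_7 = 0.78 × 0.57 × 2.15 = 0.9559 m³/s
Stations 1, 8 contribute zero (depth or velocity is 0).
Q = Σ qᵢ = 10.65 m³/s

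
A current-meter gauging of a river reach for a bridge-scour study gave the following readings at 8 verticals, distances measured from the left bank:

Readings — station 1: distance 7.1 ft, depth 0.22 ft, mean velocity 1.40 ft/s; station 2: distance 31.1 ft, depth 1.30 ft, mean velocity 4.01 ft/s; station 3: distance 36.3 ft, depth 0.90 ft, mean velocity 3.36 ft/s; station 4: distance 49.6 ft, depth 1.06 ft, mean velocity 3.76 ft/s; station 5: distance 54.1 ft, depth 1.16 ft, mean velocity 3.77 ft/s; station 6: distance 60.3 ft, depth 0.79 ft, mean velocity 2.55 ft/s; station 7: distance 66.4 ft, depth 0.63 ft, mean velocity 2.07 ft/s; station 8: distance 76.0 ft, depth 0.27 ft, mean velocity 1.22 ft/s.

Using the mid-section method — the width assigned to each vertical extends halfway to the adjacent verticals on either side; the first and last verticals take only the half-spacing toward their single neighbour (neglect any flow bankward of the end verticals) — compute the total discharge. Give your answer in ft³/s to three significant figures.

w_1 = (31.1 − 7.1)/2 = 12 ft; q_1 = 1.40 × 0.22 × 12 = 3.696 ft³/s
w_2 = (36.3 − 7.1)/2 = 14.6 ft; q_2 = 4.01 × 1.30 × 14.6 = 76.11 ft³/s
w_3 = (49.6 − 31.1)/2 = 9.25 ft; q_3 = 3.36 × 0.90 × 9.25 = 27.97 ft³/s
w_4 = (54.1 − 36.3)/2 = 8.9 ft; q_4 = 3.76 × 1.06 × 8.9 = 35.47 ft³/s
w_5 = (60.3 − 49.6)/2 = 5.35 ft; q_5 = 3.77 × 1.16 × 5.35 = 23.40 ft³/s
w_6 = (66.4 − 54.1)/2 = 6.15 ft; q_6 = 2.55 × 0.79 × 6.15 = 12.39 ft³/s
w_7 = (76.0 − 60.3)/2 = 7.85 ft; q_7 = 2.07 × 0.63 × 7.85 = 10.24 ft³/s
w_8 = (76.0 − 66.4)/2 = 4.8 ft; q_8 = 1.22 × 0.27 × 4.8 = 1.581 ft³/s
Q = Σ qᵢ = 190.9 ft³/s

191 ft³/s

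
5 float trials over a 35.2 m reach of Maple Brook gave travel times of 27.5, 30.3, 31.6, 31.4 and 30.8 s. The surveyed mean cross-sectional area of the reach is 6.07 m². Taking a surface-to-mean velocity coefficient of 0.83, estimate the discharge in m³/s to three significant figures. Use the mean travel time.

5.85 m³/s

t̄ = (27.5 + 30.3 + 31.6 + 31.4 + 30.8) / 5 = 30.32 s
v_surface = L / t̄ = 35.2 / 30.32 = 1.161 m/s
v_mean = 0.83 × 1.161 = 0.9636 m/s
Q = A × v_mean = 6.07 × 0.9636 = 5.849 m³/s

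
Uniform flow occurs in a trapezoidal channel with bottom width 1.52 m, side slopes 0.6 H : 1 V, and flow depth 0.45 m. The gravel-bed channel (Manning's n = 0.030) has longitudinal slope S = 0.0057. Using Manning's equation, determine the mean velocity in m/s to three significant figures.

1.16 m/s

A = (b + z·y)·y = (1.52 + 0.6×0.45)×0.45 = 0.8055 m²
P = b + 2y√(1+z²) = 1.52 + 2×0.45×√(1+0.6²) = 2.570 m
R = A/P = 0.8055/2.570 = 0.3135 m
Q = (1/n)·A·R^(2/3)·S^(1/2) = (1/0.030) × 0.8055 × 0.3135^(2/3) × 0.0057^(1/2) = 0.9354 m³/s
V = Q/A = 0.9354/0.8055 = 1.161 m/s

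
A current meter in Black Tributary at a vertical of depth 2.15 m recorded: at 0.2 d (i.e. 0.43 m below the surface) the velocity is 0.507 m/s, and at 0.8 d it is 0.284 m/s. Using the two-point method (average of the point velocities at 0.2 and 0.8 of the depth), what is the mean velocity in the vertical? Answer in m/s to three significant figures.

0.396 m/s

v̄ = (0.507 + 0.284) / 2 = 0.3955 m/s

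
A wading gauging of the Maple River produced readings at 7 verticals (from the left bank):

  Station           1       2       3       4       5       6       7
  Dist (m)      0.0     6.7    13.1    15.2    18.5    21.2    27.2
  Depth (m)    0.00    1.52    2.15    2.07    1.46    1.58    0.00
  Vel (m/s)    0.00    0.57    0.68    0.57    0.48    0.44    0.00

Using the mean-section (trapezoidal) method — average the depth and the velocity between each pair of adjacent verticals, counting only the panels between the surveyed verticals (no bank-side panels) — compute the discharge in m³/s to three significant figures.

17.5 m³/s

Panel 1-2: Δb = 6.7 m, d̄ = (0.00+1.52)/2 = 0.76, v̄ = (0.00+0.57)/2 = 0.285 → q = 6.7×0.76×0.285 = 1.451 m³/s
Panel 2-3: Δb = 6.4 m, d̄ = (1.52+2.15)/2 = 1.835, v̄ = (0.57+0.68)/2 = 0.625 → q = 6.4×1.835×0.625 = 7.340 m³/s
Panel 3-4: Δb = 2.1 m, d̄ = (2.15+2.07)/2 = 2.11, v̄ = (0.68+0.57)/2 = 0.625 → q = 2.1×2.11×0.625 = 2.769 m³/s
Panel 4-5: Δb = 3.3 m, d̄ = (2.07+1.46)/2 = 1.765, v̄ = (0.57+0.48)/2 = 0.525 → q = 3.3×1.765×0.525 = 3.058 m³/s
Panel 5-6: Δb = 2.7 m, d̄ = (1.46+1.58)/2 = 1.52, v̄ = (0.48+0.44)/2 = 0.46 → q = 2.7×1.52×0.46 = 1.888 m³/s
Panel 6-7: Δb = 6 m, d̄ = (1.58+0.00)/2 = 0.79, v̄ = (0.44+0.00)/2 = 0.22 → q = 6×0.79×0.22 = 1.043 m³/s
Q = Σ q = 17.55 m³/s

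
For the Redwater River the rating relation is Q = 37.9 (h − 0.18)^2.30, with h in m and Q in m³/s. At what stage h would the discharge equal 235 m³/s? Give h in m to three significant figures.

2.39 m

h − h₀ = (Q/C)^(1/b) = (235/37.9)^(1/2.30) = 2.211 m
h = 0.18 + 2.211 = 2.391 m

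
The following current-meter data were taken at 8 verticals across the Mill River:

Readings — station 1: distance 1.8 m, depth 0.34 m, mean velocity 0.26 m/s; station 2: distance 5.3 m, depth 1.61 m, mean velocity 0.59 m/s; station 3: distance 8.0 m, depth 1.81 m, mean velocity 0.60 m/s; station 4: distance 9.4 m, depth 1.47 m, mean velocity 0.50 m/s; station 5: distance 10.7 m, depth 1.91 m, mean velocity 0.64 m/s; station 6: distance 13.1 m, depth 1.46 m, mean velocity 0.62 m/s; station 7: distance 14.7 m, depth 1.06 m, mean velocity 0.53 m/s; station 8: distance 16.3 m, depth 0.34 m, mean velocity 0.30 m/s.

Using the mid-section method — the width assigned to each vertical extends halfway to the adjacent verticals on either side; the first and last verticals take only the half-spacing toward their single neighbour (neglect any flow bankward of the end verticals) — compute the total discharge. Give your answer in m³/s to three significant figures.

w_1 = (5.3 − 1.8)/2 = 1.75 m; q_1 = 0.26 × 0.34 × 1.75 = 0.1547 m³/s
w_2 = (8.0 − 1.8)/2 = 3.1 m; q_2 = 0.59 × 1.61 × 3.1 = 2.945 m³/s
w_3 = (9.4 − 5.3)/2 = 2.05 m; q_3 = 0.60 × 1.81 × 2.05 = 2.226 m³/s
w_4 = (10.7 − 8.0)/2 = 1.35 m; q_4 = 0.50 × 1.47 × 1.35 = 0.9923 m³/s
w_5 = (13.1 − 9.4)/2 = 1.85 m; q_5 = 0.64 × 1.91 × 1.85 = 2.261 m³/s
w_6 = (14.7 − 10.7)/2 = 2 m; q_6 = 0.62 × 1.46 × 2 = 1.810 m³/s
w_7 = (16.3 − 13.1)/2 = 1.6 m; q_7 = 0.53 × 1.06 × 1.6 = 0.8989 m³/s
w_8 = (16.3 − 14.7)/2 = 0.8 m; q_8 = 0.30 × 0.34 × 0.8 = 0.08160 m³/s
Q = Σ qᵢ = 11.37 m³/s

11.4 m³/s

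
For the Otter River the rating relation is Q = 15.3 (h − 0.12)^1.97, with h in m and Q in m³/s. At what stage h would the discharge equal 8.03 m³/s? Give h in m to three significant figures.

0.841 m

h − h₀ = (Q/C)^(1/b) = (8.03/15.3)^(1/1.97) = 0.7209 m
h = 0.12 + 0.7209 = 0.8409 m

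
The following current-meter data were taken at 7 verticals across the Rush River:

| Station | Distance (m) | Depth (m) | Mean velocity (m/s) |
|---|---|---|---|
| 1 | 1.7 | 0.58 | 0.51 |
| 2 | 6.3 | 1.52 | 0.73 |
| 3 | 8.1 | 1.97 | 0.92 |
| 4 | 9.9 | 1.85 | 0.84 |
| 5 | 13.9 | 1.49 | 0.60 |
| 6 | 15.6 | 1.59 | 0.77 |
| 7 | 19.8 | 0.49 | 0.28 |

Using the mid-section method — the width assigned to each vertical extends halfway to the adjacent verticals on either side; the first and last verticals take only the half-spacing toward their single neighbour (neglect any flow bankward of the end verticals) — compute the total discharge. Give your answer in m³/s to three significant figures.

w_1 = (6.3 − 1.7)/2 = 2.3 m; q_1 = 0.51 × 0.58 × 2.3 = 0.6803 m³/s
w_2 = (8.1 − 1.7)/2 = 3.2 m; q_2 = 0.73 × 1.52 × 3.2 = 3.551 m³/s
w_3 = (9.9 − 6.3)/2 = 1.8 m; q_3 = 0.92 × 1.97 × 1.8 = 3.262 m³/s
w_4 = (13.9 − 8.1)/2 = 2.9 m; q_4 = 0.84 × 1.85 × 2.9 = 4.507 m³/s
w_5 = (15.6 − 9.9)/2 = 2.85 m; q_5 = 0.60 × 1.49 × 2.85 = 2.548 m³/s
w_6 = (19.8 − 13.9)/2 = 2.95 m; q_6 = 0.77 × 1.59 × 2.95 = 3.612 m³/s
w_7 = (19.8 − 15.6)/2 = 2.1 m; q_7 = 0.28 × 0.49 × 2.1 = 0.2881 m³/s
Q = Σ qᵢ = 18.45 m³/s

18.4 m³/s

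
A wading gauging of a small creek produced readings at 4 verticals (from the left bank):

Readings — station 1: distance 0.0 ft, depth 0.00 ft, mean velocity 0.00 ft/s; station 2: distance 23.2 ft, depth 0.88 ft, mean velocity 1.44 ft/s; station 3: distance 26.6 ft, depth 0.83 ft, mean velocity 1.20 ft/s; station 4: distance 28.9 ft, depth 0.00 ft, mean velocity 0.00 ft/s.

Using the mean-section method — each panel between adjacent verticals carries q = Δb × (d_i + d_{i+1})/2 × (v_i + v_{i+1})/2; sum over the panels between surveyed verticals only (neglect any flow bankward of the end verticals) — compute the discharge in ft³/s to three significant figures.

11.8 ft³/s

Panel 1-2: Δb = 23.2 ft, d̄ = (0.00+0.88)/2 = 0.44, v̄ = (0.00+1.44)/2 = 0.72 → q = 23.2×0.44×0.72 = 7.350 ft³/s
Panel 2-3: Δb = 3.4 ft, d̄ = (0.88+0.83)/2 = 0.855, v̄ = (1.44+1.20)/2 = 1.32 → q = 3.4×0.855×1.32 = 3.837 ft³/s
Panel 3-4: Δb = 2.3 ft, d̄ = (0.83+0.00)/2 = 0.415, v̄ = (1.20+0.00)/2 = 0.6 → q = 2.3×0.415×0.6 = 0.5727 ft³/s
Q = Σ q = 11.76 ft³/s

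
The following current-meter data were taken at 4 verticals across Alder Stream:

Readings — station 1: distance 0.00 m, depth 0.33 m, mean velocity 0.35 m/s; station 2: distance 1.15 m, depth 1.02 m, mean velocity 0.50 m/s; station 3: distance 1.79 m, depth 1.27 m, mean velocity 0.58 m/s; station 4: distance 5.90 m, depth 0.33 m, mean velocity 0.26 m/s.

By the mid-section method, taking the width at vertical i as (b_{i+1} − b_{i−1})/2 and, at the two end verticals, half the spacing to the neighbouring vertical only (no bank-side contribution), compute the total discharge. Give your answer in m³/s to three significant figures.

2.45 m³/s

w_1 = (1.15 − 0.00)/2 = 0.575 m; q_1 = 0.35 × 0.33 × 0.575 = 0.06641 m³/s
w_2 = (1.79 − 0.00)/2 = 0.895 m; q_2 = 0.50 × 1.02 × 0.895 = 0.4565 m³/s
w_3 = (5.90 − 1.15)/2 = 2.375 m; q_3 = 0.58 × 1.27 × 2.375 = 1.749 m³/s
w_4 = (5.90 − 1.79)/2 = 2.055 m; q_4 = 0.26 × 0.33 × 2.055 = 0.1763 m³/s
Q = Σ qᵢ = 2.449 m³/s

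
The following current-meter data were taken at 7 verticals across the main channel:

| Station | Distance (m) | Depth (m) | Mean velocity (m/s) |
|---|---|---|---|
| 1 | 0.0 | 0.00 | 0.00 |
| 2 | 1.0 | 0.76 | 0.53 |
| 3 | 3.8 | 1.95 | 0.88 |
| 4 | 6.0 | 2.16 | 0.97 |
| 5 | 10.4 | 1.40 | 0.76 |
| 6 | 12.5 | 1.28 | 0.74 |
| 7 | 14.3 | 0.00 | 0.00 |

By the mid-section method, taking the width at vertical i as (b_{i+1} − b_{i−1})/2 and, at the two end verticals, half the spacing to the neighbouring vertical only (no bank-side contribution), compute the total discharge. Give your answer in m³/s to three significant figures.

w_2 = (3.8 − 0.0)/2 = 1.9 m; q_2 = 0.53 × 0.76 × 1.9 = 0.7653 m³/s
w_3 = (6.0 − 1.0)/2 = 2.5 m; q_3 = 0.88 × 1.95 × 2.5 = 4.290 m³/s
w_4 = (10.4 − 3.8)/2 = 3.3 m; q_4 = 0.97 × 2.16 × 3.3 = 6.914 m³/s
w_5 = (12.5 − 6.0)/2 = 3.25 m; q_5 = 0.76 × 1.40 × 3.25 = 3.458 m³/s
w_6 = (14.3 − 10.4)/2 = 1.95 m; q_6 = 0.74 × 1.28 × 1.95 = 1.847 m³/s
Stations 1, 7 contribute zero (depth or velocity is 0).
Q = Σ qᵢ = 17.27 m³/s

17.3 m³/s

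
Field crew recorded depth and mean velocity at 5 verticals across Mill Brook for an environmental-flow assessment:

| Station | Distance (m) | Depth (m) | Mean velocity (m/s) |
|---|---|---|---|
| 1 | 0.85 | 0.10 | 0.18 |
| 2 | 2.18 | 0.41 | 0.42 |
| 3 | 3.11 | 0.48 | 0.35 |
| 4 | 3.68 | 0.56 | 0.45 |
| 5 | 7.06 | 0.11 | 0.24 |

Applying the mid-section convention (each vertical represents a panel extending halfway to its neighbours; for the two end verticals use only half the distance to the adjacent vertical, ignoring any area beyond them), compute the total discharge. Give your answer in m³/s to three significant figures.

0.875 m³/s

w_1 = (2.18 − 0.85)/2 = 0.665 m; q_1 = 0.18 × 0.10 × 0.665 = 0.01197 m³/s
w_2 = (3.11 − 0.85)/2 = 1.13 m; q_2 = 0.42 × 0.41 × 1.13 = 0.1946 m³/s
w_3 = (3.68 − 2.18)/2 = 0.75 m; q_3 = 0.35 × 0.48 × 0.75 = 0.1260 m³/s
w_4 = (7.06 − 3.11)/2 = 1.975 m; q_4 = 0.45 × 0.56 × 1.975 = 0.4977 m³/s
w_5 = (7.06 − 3.68)/2 = 1.69 m; q_5 = 0.24 × 0.11 × 1.69 = 0.04462 m³/s
Q = Σ qᵢ = 0.8749 m³/s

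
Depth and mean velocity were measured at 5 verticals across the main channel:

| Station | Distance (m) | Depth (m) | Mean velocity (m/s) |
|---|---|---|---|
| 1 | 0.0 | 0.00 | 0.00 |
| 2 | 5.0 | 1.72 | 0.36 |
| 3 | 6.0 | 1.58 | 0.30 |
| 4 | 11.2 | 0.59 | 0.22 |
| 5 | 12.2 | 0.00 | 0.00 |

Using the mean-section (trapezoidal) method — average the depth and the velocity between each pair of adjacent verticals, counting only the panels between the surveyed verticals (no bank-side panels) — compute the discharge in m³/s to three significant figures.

Panel 1-2: Δb = 5 m, d̄ = (0.00+1.72)/2 = 0.86, v̄ = (0.00+0.36)/2 = 0.18 → q = 5×0.86×0.18 = 0.7740 m³/s
Panel 2-3: Δb = 1 m, d̄ = (1.72+1.58)/2 = 1.65, v̄ = (0.36+0.30)/2 = 0.33 → q = 1×1.65×0.33 = 0.5445 m³/s
Panel 3-4: Δb = 5.2 m, d̄ = (1.58+0.59)/2 = 1.085, v̄ = (0.30+0.22)/2 = 0.26 → q = 5.2×1.085×0.26 = 1.467 m³/s
Panel 4-5: Δb = 1 m, d̄ = (0.59+0.00)/2 = 0.295, v̄ = (0.22+0.00)/2 = 0.11 → q = 1×0.295×0.11 = 0.03245 m³/s
Q = Σ q = 2.818 m³/s

2.82 m³/s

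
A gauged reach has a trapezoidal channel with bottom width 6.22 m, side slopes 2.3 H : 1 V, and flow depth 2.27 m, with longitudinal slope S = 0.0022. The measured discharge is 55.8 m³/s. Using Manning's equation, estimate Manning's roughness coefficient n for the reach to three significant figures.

A = (b + z·y)·y = (6.22 + 2.3×2.27)×2.27 = 25.97 m²
P = b + 2y√(1+z²) = 6.22 + 2×2.27×√(1+2.3²) = 17.61 m
R = A/P = 25.97/17.61 = 1.475 m
n = (1/Q)·A·R^(2/3)·S^(1/2) = (1/55.8) × 25.97 × 1.296 × 0.04690 = 0.02829

0.0283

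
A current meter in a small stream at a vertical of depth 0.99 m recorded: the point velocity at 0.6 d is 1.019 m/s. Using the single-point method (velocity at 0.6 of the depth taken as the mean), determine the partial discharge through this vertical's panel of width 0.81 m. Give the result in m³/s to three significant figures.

v̄ = v₀.₆ = 1.019 m/s
q = v̄ × d × w = 1.019 × 0.99 × 0.81 = 0.8171 m³/s

0.817 m³/s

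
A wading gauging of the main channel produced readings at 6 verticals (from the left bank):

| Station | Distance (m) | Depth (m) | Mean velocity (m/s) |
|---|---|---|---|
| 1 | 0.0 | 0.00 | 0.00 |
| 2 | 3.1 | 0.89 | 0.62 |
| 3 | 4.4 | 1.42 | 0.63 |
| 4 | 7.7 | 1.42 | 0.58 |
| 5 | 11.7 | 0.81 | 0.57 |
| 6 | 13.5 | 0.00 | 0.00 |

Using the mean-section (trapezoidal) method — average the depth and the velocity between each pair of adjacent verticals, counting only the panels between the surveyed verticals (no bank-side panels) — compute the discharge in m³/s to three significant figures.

Panel 1-2: Δb = 3.1 m, d̄ = (0.00+0.89)/2 = 0.445, v̄ = (0.00+0.62)/2 = 0.31 → q = 3.1×0.445×0.31 = 0.4276 m³/s
Panel 2-3: Δb = 1.3 m, d̄ = (0.89+1.42)/2 = 1.155, v̄ = (0.62+0.63)/2 = 0.625 → q = 1.3×1.155×0.625 = 0.9384 m³/s
Panel 3-4: Δb = 3.3 m, d̄ = (1.42+1.42)/2 = 1.42, v̄ = (0.63+0.58)/2 = 0.605 → q = 3.3×1.42×0.605 = 2.835 m³/s
Panel 4-5: Δb = 4 m, d̄ = (1.42+0.81)/2 = 1.115, v̄ = (0.58+0.57)/2 = 0.575 → q = 4×1.115×0.575 = 2.565 m³/s
Panel 5-6: Δb = 1.8 m, d̄ = (0.81+0.00)/2 = 0.405, v̄ = (0.57+0.00)/2 = 0.285 → q = 1.8×0.405×0.285 = 0.2078 m³/s
Q = Σ q = 6.973 m³/s

6.97 m³/s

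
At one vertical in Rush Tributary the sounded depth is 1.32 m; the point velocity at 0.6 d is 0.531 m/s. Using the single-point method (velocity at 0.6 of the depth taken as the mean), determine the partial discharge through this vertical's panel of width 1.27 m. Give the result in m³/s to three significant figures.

v̄ = v₀.₆ = 0.531 m/s
q = v̄ × d × w = 0.5310 × 1.32 × 1.27 = 0.8902 m³/s

0.890 m³/s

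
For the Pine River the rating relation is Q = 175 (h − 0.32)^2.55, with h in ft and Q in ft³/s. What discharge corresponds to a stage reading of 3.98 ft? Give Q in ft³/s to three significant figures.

4790 ft³/s

Q = 175 × (3.98 − 0.32)^2.55 = 175 × 3.66^2.55 = 4785 ft³/s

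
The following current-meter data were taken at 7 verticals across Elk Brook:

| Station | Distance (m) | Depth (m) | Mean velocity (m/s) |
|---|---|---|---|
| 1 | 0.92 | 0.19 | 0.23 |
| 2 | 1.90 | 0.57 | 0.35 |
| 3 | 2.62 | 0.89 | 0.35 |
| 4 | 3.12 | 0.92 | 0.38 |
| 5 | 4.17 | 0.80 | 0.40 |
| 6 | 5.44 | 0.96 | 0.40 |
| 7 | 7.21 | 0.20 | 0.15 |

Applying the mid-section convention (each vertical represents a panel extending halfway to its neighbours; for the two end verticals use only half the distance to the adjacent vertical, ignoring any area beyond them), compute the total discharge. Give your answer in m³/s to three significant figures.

1.63 m³/s

w_1 = (1.90 − 0.92)/2 = 0.49 m; q_1 = 0.23 × 0.19 × 0.49 = 0.02141 m³/s
w_2 = (2.62 − 0.92)/2 = 0.85 m; q_2 = 0.35 × 0.57 × 0.85 = 0.1696 m³/s
w_3 = (3.12 − 1.90)/2 = 0.61 m; q_3 = 0.35 × 0.89 × 0.61 = 0.1900 m³/s
w_4 = (4.17 − 2.62)/2 = 0.775 m; q_4 = 0.38 × 0.92 × 0.775 = 0.2709 m³/s
w_5 = (5.44 − 3.12)/2 = 1.16 m; q_5 = 0.40 × 0.80 × 1.16 = 0.3712 m³/s
w_6 = (7.21 − 4.17)/2 = 1.52 m; q_6 = 0.40 × 0.96 × 1.52 = 0.5837 m³/s
w_7 = (7.21 − 5.44)/2 = 0.885 m; q_7 = 0.15 × 0.20 × 0.885 = 0.02655 m³/s
Q = Σ qᵢ = 1.633 m³/s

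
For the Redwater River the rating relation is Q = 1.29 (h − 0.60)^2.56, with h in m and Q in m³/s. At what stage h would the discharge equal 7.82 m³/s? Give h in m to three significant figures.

2.62 m

h − h₀ = (Q/C)^(1/b) = (7.82/1.29)^(1/2.56) = 2.022 m
h = 0.60 + 2.022 = 2.622 m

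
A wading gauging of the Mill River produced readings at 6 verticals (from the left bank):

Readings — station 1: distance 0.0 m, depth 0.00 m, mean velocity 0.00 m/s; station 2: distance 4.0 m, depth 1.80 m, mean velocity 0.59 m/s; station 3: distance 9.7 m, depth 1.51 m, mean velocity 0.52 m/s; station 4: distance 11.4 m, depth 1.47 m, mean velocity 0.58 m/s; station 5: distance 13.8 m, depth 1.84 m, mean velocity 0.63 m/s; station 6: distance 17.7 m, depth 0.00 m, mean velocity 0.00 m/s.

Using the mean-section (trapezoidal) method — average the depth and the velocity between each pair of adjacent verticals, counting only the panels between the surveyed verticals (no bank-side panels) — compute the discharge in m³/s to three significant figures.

Panel 1-2: Δb = 4 m, d̄ = (0.00+1.80)/2 = 0.9, v̄ = (0.00+0.59)/2 = 0.295 → q = 4×0.9×0.295 = 1.062 m³/s
Panel 2-3: Δb = 5.7 m, d̄ = (1.80+1.51)/2 = 1.655, v̄ = (0.59+0.52)/2 = 0.555 → q = 5.7×1.655×0.555 = 5.236 m³/s
Panel 3-4: Δb = 1.7 m, d̄ = (1.51+1.47)/2 = 1.49, v̄ = (0.52+0.58)/2 = 0.55 → q = 1.7×1.49×0.55 = 1.393 m³/s
Panel 4-5: Δb = 2.4 m, d̄ = (1.47+1.84)/2 = 1.655, v̄ = (0.58+0.63)/2 = 0.605 → q = 2.4×1.655×0.605 = 2.403 m³/s
Panel 5-6: Δb = 3.9 m, d̄ = (1.84+0.00)/2 = 0.92, v̄ = (0.63+0.00)/2 = 0.315 → q = 3.9×0.92×0.315 = 1.130 m³/s
Q = Σ q = 11.22 m³/s

11.2 m³/s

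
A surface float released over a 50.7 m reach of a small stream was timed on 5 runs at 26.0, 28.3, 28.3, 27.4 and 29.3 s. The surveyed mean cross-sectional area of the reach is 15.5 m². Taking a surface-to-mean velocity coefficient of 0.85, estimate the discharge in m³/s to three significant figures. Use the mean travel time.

24.0 m³/s

t̄ = (26.0 + 28.3 + 28.3 + 27.4 + 29.3) / 5 = 27.86 s
v_surface = L / t̄ = 50.7 / 27.86 = 1.820 m/s
v_mean = 0.85 × 1.820 = 1.547 m/s
Q = A × v_mean = 15.5 × 1.547 = 23.98 m³/s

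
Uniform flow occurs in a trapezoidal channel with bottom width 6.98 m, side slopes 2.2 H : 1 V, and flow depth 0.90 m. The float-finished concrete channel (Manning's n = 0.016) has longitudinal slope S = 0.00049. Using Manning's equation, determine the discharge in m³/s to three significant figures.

8.89 m³/s

A = (b + z·y)·y = (6.98 + 2.2×0.90)×0.90 = 8.064 m²
P = b + 2y√(1+z²) = 6.98 + 2×0.90×√(1+2.2²) = 11.33 m
R = A/P = 8.064/11.33 = 0.7117 m
Q = (1/n)·A·R^(2/3)·S^(1/2) = (1/0.016) × 8.064 × 0.7117^(2/3) × 0.00049^(1/2) = 8.894 m³/s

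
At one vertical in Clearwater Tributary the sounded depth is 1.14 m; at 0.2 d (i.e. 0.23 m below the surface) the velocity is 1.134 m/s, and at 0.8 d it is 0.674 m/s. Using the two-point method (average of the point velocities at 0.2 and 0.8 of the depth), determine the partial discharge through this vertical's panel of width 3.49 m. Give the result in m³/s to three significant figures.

v̄ = (1.134 + 0.674) / 2 = 0.9040 m/s
q = v̄ × d × w = 0.9040 × 1.14 × 3.49 = 3.597 m³/s

3.60 m³/s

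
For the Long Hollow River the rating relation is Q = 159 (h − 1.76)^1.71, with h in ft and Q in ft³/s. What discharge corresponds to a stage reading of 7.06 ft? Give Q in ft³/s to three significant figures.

Q = 159 × (7.06 − 1.76)^1.71 = 159 × 5.3^1.71 = 2754 ft³/s

2750 ft³/s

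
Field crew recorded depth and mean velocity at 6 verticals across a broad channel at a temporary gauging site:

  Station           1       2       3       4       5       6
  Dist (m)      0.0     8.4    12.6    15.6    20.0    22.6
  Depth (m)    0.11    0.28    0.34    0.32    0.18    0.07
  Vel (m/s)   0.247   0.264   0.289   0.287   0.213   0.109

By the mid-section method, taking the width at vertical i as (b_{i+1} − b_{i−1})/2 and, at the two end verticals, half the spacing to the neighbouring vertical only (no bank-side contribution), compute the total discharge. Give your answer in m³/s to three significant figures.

w_1 = (8.4 − 0.0)/2 = 4.2 m; q_1 = 0.247 × 0.11 × 4.2 = 0.1141 m³/s
w_2 = (12.6 − 0.0)/2 = 6.3 m; q_2 = 0.264 × 0.28 × 6.3 = 0.4657 m³/s
w_3 = (15.6 − 8.4)/2 = 3.6 m; q_3 = 0.289 × 0.34 × 3.6 = 0.3537 m³/s
w_4 = (20.0 − 12.6)/2 = 3.7 m; q_4 = 0.287 × 0.32 × 3.7 = 0.3398 m³/s
w_5 = (22.6 − 15.6)/2 = 3.5 m; q_5 = 0.213 × 0.18 × 3.5 = 0.1342 m³/s
w_6 = (22.6 − 20.0)/2 = 1.3 m; q_6 = 0.109 × 0.07 × 1.3 = 0.009919 m³/s
Q = Σ qᵢ = 1.417 m³/s

1.42 m³/s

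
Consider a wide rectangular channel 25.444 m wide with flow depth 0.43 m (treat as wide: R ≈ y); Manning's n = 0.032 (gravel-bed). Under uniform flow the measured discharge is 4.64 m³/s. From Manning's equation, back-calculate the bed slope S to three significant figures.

A = b·y = 25.444 × 0.43 = 10.94 m²
Wide channel: R ≈ y = 0.43 m
S = (Q·n / (1·A·R^(2/3)))² = (4.64×0.032 / (1×10.94×0.5697))² = 0.0005675

0.000567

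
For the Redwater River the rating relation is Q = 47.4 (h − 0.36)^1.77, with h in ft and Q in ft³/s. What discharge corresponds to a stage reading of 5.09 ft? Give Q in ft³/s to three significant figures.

Q = 47.4 × (5.09 − 0.36)^1.77 = 47.4 × 4.73^1.77 = 741.8 ft³/s

742 ft³/s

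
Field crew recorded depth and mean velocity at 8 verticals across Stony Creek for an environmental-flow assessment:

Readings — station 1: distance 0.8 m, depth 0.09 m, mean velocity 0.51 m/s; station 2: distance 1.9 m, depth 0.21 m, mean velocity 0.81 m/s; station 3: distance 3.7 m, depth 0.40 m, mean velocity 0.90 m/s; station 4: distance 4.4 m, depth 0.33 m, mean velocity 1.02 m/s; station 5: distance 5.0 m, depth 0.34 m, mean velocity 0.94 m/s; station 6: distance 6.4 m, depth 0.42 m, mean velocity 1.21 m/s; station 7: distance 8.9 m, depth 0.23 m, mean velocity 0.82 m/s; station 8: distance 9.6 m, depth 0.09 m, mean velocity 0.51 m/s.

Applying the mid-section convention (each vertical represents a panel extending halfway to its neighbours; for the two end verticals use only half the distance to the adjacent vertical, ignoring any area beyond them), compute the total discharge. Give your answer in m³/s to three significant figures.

w_1 = (1.9 − 0.8)/2 = 0.55 m; q_1 = 0.51 × 0.09 × 0.55 = 0.02525 m³/s
w_2 = (3.7 − 0.8)/2 = 1.45 m; q_2 = 0.81 × 0.21 × 1.45 = 0.2466 m³/s
w_3 = (4.4 − 1.9)/2 = 1.25 m; q_3 = 0.90 × 0.40 × 1.25 = 0.4500 m³/s
w_4 = (5.0 − 3.7)/2 = 0.65 m; q_4 = 1.02 × 0.33 × 0.65 = 0.2188 m³/s
w_5 = (6.4 − 4.4)/2 = 1 m; q_5 = 0.94 × 0.34 × 1 = 0.3196 m³/s
w_6 = (8.9 − 5.0)/2 = 1.95 m; q_6 = 1.21 × 0.42 × 1.95 = 0.9910 m³/s
w_7 = (9.6 − 6.4)/2 = 1.6 m; q_7 = 0.82 × 0.23 × 1.6 = 0.3018 m³/s
w_8 = (9.6 − 8.9)/2 = 0.35 m; q_8 = 0.51 × 0.09 × 0.35 = 0.01607 m³/s
Q = Σ qᵢ = 2.569 m³/s

2.57 m³/s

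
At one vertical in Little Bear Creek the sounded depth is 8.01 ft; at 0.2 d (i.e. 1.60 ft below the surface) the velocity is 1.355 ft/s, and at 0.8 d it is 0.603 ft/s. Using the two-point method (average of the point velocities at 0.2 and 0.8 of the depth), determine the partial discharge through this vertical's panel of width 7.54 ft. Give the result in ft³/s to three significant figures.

v̄ = (1.355 + 0.603) / 2 = 0.9790 ft/s
q = v̄ × d × w = 0.9790 × 8.01 × 7.54 = 59.13 ft³/s

59.1 ft³/s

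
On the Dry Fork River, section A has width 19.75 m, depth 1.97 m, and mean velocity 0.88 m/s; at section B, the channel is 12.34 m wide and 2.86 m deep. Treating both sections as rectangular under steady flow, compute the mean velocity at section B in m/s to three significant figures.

0.970 m/s

Q = A₁V₁ = (19.75×1.97) × 0.88 = 34.24 m³/s
A₂ = 12.34 × 2.86 = 35.29 m²
V₂ = Q/A₂ = 34.24/35.29 = 0.9701 m/s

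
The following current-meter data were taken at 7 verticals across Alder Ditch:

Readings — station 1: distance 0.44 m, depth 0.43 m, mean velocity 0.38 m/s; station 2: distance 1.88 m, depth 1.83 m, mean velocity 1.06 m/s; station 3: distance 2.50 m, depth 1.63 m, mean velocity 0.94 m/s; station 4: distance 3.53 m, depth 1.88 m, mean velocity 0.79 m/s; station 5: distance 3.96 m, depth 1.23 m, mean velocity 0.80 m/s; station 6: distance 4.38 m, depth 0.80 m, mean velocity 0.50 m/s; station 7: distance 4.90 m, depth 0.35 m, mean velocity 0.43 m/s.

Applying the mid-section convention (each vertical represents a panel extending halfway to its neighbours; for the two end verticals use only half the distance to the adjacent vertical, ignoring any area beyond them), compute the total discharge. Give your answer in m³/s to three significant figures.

w_1 = (1.88 − 0.44)/2 = 0.72 m; q_1 = 0.38 × 0.43 × 0.72 = 0.1176 m³/s
w_2 = (2.50 − 0.44)/2 = 1.03 m; q_2 = 1.06 × 1.83 × 1.03 = 1.998 m³/s
w_3 = (3.53 − 1.88)/2 = 0.825 m; q_3 = 0.94 × 1.63 × 0.825 = 1.264 m³/s
w_4 = (3.96 − 2.50)/2 = 0.73 m; q_4 = 0.79 × 1.88 × 0.73 = 1.084 m³/s
w_5 = (4.38 − 3.53)/2 = 0.425 m; q_5 = 0.80 × 1.23 × 0.425 = 0.4182 m³/s
w_6 = (4.90 − 3.96)/2 = 0.47 m; q_6 = 0.50 × 0.80 × 0.47 = 0.1880 m³/s
w_7 = (4.90 − 4.38)/2 = 0.26 m; q_7 = 0.43 × 0.35 × 0.26 = 0.03913 m³/s
Q = Σ qᵢ = 5.109 m³/s

5.11 m³/s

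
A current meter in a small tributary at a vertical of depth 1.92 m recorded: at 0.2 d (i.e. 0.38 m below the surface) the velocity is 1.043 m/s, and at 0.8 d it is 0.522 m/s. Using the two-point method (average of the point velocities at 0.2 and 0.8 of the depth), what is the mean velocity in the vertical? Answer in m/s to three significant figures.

0.783 m/s

v̄ = (1.043 + 0.522) / 2 = 0.7825 m/s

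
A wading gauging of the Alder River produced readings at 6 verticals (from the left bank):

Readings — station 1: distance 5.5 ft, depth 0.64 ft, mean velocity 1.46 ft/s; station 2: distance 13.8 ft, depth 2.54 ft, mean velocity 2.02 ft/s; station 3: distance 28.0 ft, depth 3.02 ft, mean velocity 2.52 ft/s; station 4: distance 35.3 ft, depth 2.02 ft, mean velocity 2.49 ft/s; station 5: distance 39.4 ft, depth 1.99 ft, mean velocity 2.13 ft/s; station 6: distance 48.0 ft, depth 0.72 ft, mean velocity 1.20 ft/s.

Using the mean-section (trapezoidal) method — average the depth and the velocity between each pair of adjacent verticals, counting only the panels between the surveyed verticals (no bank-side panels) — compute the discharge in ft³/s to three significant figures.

Panel 1-2: Δb = 8.3 ft, d̄ = (0.64+2.54)/2 = 1.59, v̄ = (1.46+2.02)/2 = 1.74 → q = 8.3×1.59×1.74 = 22.96 ft³/s
Panel 2-3: Δb = 14.2 ft, d̄ = (2.54+3.02)/2 = 2.78, v̄ = (2.02+2.52)/2 = 2.27 → q = 14.2×2.78×2.27 = 89.61 ft³/s
Panel 3-4: Δb = 7.3 ft, d̄ = (3.02+2.02)/2 = 2.52, v̄ = (2.52+2.49)/2 = 2.505 → q = 7.3×2.52×2.505 = 46.08 ft³/s
Panel 4-5: Δb = 4.1 ft, d̄ = (2.02+1.99)/2 = 2.005, v̄ = (2.49+2.13)/2 = 2.31 → q = 4.1×2.005×2.31 = 18.99 ft³/s
Panel 5-6: Δb = 8.6 ft, d̄ = (1.99+0.72)/2 = 1.355, v̄ = (2.13+1.20)/2 = 1.665 → q = 8.6×1.355×1.665 = 19.40 ft³/s
Q = Σ q = 197.0 ft³/s

197 ft³/s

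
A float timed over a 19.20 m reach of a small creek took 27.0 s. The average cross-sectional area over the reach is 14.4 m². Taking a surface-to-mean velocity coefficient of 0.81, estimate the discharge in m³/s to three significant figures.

8.29 m³/s

v_surface = L / t̄ = 19.20 / 27 = 0.7111 m/s
v_mean = 0.81 × 0.7111 = 0.5760 m/s
Q = A × v_mean = 14.4 × 0.5760 = 8.294 m³/s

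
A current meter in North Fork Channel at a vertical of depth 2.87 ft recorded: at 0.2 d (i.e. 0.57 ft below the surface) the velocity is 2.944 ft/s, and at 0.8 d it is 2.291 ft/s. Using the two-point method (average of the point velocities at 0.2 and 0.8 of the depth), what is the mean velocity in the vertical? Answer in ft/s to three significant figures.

v̄ = (2.944 + 2.291) / 2 = 2.618 ft/s

2.62 ft/s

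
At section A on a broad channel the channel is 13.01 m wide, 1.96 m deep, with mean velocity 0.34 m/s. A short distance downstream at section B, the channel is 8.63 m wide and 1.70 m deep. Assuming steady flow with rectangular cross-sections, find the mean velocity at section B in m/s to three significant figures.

0.591 m/s

Q = A₁V₁ = (13.01×1.96) × 0.34 = 8.670 m³/s
A₂ = 8.63 × 1.70 = 14.67 m²
V₂ = Q/A₂ = 8.670/14.67 = 0.5910 m/s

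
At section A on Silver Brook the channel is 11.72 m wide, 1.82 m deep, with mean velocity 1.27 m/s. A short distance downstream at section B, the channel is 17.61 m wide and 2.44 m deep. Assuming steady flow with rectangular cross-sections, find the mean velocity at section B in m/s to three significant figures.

Q = A₁V₁ = (11.72×1.82) × 1.27 = 27.09 m³/s
A₂ = 17.61 × 2.44 = 42.97 m²
V₂ = Q/A₂ = 27.09/42.97 = 0.6305 m/s

0.630 m/s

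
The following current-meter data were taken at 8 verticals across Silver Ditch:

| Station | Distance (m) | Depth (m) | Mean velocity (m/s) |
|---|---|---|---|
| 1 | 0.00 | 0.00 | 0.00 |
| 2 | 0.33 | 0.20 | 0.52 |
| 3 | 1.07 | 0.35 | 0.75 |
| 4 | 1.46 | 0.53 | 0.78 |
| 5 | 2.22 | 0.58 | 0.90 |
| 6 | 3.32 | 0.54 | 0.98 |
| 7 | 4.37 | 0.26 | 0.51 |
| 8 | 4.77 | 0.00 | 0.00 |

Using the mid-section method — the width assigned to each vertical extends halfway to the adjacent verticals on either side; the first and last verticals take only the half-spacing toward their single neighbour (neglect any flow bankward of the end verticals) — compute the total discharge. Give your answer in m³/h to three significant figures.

5730 m³/h

w_2 = (1.07 − 0.00)/2 = 0.535 m; q_2 = 0.52 × 0.20 × 0.535 = 0.05564 m³/s
w_3 = (1.46 − 0.33)/2 = 0.565 m; q_3 = 0.75 × 0.35 × 0.565 = 0.1483 m³/s
w_4 = (2.22 − 1.07)/2 = 0.575 m; q_4 = 0.78 × 0.53 × 0.575 = 0.2377 m³/s
w_5 = (3.32 − 1.46)/2 = 0.93 m; q_5 = 0.90 × 0.58 × 0.93 = 0.4855 m³/s
w_6 = (4.37 − 2.22)/2 = 1.075 m; q_6 = 0.98 × 0.54 × 1.075 = 0.5689 m³/s
w_7 = (4.77 − 3.32)/2 = 0.725 m; q_7 = 0.51 × 0.26 × 0.725 = 0.09614 m³/s
Stations 1, 8 contribute zero (depth or velocity is 0).
Q = Σ qᵢ = 1.592 m³/s
= 1.592 × 3600 = 5732 m³/h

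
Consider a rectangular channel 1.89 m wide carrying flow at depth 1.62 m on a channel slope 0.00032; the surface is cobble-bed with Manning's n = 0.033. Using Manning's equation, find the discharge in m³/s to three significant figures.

A = b·y = 1.89 × 1.62 = 3.062 m²
P = b + 2y = 1.89 + 2×1.62 = 5.130 m
R = A/P = 3.062/5.130 = 0.5968 m
Q = (1/n)·A·R^(2/3)·S^(1/2) = (1/0.033) × 3.062 × 0.5968^(2/3) × 0.00032^(1/2) = 1.177 m³/s

1.18 m³/s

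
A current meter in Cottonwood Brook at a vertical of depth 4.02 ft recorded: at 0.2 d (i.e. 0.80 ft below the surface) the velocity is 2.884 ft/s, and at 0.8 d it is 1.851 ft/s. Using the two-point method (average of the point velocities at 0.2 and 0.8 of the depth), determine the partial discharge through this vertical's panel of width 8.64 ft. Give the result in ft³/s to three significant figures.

82.2 ft³/s

v̄ = (2.884 + 1.851) / 2 = 2.368 ft/s
q = v̄ × d × w = 2.368 × 4.02 × 8.64 = 82.23 ft³/s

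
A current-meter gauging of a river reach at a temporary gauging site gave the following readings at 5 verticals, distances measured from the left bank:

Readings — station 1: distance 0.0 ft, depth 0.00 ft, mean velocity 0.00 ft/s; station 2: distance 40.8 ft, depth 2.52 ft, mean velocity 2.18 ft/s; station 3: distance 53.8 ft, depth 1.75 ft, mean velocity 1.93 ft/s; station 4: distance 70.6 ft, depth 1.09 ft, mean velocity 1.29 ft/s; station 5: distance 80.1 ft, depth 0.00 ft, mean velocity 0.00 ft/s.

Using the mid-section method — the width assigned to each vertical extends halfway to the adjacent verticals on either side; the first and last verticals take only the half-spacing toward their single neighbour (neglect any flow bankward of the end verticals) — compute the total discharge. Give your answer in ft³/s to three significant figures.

217 ft³/s

w_2 = (53.8 − 0.0)/2 = 26.9 ft; q_2 = 2.18 × 2.52 × 26.9 = 147.8 ft³/s
w_3 = (70.6 − 40.8)/2 = 14.9 ft; q_3 = 1.93 × 1.75 × 14.9 = 50.32 ft³/s
w_4 = (80.1 − 53.8)/2 = 13.15 ft; q_4 = 1.29 × 1.09 × 13.15 = 18.49 ft³/s
Stations 1, 5 contribute zero (depth or velocity is 0).
Q = Σ qᵢ = 216.6 ft³/s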